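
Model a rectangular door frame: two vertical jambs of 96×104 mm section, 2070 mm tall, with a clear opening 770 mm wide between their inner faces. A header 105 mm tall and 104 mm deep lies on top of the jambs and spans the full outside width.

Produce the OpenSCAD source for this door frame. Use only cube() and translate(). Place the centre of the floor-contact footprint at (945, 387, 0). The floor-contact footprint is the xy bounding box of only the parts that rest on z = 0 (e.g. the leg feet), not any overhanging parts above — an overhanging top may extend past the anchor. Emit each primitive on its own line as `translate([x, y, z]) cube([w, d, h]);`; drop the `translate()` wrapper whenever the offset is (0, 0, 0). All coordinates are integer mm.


translate([464, 335, 0]) cube([96, 104, 2070]);
translate([1330, 335, 0]) cube([96, 104, 2070]);
translate([464, 335, 2070]) cube([962, 104, 105]);


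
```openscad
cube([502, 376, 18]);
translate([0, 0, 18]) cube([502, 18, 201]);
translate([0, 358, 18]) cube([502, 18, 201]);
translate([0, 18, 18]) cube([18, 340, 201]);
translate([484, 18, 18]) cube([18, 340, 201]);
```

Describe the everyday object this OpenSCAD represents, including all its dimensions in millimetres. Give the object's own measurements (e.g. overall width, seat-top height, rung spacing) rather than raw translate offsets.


An open-topped rectangular box: outside dimensions 502×376×219 mm, with a uniform wall and base thickness of 18 mm. The base is a full 502×376 slab on the floor; four walls sit on top of the base. The front and back walls (the −y and +y sides) span the full width; the two side walls fit between them.


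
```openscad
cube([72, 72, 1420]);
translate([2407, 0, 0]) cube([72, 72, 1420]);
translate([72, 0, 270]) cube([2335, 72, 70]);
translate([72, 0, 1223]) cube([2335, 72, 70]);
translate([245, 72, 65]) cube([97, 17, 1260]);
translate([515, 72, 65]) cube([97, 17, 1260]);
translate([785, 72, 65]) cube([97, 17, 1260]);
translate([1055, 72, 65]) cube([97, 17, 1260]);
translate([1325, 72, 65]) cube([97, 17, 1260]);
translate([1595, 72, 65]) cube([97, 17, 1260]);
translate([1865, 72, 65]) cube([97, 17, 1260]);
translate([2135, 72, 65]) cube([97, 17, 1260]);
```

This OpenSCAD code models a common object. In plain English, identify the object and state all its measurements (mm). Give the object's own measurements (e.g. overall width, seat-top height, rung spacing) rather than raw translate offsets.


A fence section. Two 72×72 mm posts, 1420 mm tall, stand on the floor with a clear span of 2335 mm between their inner faces. Two horizontal rails of 72×70 mm section span the gap between the posts with their undersides at z = 270 mm and z = 1223 mm, flush with the posts' −y face. 8 pickets, each 97 mm wide, 17 mm thick and 1260 mm tall, are fixed to the +y face of the rails with their bottoms at z = 65 mm, spaced across the span with a 173 mm gap after the −x post and between neighbouring pickets, with 175 mm left before the +x post.


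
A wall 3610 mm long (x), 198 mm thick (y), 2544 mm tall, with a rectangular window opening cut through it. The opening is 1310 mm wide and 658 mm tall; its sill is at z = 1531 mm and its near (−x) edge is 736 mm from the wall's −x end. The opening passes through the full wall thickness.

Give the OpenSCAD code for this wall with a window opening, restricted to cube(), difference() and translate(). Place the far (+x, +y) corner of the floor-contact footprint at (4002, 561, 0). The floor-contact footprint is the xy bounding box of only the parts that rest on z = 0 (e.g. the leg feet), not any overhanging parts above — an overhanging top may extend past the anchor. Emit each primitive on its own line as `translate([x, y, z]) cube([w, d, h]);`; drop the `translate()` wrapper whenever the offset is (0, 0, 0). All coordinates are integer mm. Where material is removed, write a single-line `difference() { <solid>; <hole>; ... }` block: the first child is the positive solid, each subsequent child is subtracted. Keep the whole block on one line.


difference() { translate([392, 363, 0]) cube([3610, 198, 2544]); translate([1128, 363, 1531]) cube([1310, 198, 658]); }


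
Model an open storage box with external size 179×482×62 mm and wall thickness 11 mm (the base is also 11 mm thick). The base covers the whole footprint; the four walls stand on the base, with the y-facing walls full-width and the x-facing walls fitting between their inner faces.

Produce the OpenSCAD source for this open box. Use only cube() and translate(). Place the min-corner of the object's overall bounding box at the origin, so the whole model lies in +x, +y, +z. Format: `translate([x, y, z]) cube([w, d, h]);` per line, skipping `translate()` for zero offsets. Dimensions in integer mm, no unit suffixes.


cube([179, 482, 11]);
translate([0, 0, 11]) cube([179, 11, 51]);
translate([0, 471, 11]) cube([179, 11, 51]);
translate([0, 11, 11]) cube([11, 460, 51]);
translate([168, 11, 11]) cube([11, 460, 51]);


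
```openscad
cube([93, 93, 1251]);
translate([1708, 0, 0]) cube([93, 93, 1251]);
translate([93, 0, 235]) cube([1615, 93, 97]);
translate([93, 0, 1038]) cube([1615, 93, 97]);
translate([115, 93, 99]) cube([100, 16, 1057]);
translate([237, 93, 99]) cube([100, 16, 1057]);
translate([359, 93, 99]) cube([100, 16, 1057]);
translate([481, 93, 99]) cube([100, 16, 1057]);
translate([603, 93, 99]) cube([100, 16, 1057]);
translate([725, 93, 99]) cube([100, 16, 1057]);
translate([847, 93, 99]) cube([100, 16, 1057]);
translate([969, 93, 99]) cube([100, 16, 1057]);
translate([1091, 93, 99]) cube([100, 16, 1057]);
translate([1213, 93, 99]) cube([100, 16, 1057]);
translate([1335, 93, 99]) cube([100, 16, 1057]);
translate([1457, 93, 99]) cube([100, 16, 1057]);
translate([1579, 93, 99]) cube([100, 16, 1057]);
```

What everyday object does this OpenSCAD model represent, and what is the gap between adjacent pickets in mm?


A fence section. The picket gap is 22 mm.

Two posts, two rails, 13 pickets — a fence section. Span 1615 mm holds 13 pickets of 100 mm with 14 equal gaps: ⌊(1615 − 13·100) / 14⌋ = 22 mm.


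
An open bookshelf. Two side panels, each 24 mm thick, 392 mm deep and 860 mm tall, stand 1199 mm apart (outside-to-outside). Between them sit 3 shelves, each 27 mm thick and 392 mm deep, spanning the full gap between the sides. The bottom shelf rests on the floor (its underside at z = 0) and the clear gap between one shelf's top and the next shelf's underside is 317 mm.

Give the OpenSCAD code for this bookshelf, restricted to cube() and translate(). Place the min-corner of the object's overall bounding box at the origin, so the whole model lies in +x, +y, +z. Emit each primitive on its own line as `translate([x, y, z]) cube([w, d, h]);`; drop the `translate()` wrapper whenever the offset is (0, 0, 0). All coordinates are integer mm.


cube([24, 392, 860]);
translate([1175, 0, 0]) cube([24, 392, 860]);
translate([24, 0, 0]) cube([1151, 392, 27]);
translate([24, 0, 344]) cube([1151, 392, 27]);
translate([24, 0, 688]) cube([1151, 392, 27]);


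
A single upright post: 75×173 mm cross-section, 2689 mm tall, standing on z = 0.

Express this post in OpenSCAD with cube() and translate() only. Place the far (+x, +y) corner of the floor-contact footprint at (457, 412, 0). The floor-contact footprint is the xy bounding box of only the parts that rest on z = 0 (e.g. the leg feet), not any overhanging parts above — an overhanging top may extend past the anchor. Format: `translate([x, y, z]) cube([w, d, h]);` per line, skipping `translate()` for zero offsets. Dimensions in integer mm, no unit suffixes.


translate([382, 239, 0]) cube([75, 173, 2689]);


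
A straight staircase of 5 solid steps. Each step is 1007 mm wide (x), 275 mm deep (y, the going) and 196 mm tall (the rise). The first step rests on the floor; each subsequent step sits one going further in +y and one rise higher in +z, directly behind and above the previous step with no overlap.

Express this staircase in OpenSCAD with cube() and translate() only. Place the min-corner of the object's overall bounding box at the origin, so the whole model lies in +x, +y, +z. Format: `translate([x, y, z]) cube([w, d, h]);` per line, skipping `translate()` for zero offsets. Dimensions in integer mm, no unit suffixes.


cube([1007, 275, 196]);
translate([0, 275, 196]) cube([1007, 275, 196]);
translate([0, 550, 392]) cube([1007, 275, 196]);
translate([0, 825, 588]) cube([1007, 275, 196]);
translate([0, 1100, 784]) cube([1007, 275, 196]);


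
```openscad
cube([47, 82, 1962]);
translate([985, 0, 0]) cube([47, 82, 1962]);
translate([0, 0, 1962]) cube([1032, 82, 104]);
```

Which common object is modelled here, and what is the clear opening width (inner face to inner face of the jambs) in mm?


A door frame. The clear opening width is 938 mm.

Two 1962 mm tall posts with a header on top — a door frame. The left jamb is 47 mm wide at x = 0; the right jamb starts at x = 985. The clear opening is 985 − 47 = 938 mm.


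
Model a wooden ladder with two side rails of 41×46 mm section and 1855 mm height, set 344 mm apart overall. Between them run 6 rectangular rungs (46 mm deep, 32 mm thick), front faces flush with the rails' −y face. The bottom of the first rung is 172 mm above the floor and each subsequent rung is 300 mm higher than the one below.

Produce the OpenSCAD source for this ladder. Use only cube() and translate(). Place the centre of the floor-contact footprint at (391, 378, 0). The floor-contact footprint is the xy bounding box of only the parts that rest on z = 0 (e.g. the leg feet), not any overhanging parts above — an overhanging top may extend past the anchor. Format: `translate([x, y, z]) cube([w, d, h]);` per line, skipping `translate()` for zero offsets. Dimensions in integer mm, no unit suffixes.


translate([219, 355, 0]) cube([41, 46, 1855]);
translate([522, 355, 0]) cube([41, 46, 1855]);
translate([260, 355, 172]) cube([262, 46, 32]);
translate([260, 355, 472]) cube([262, 46, 32]);
translate([260, 355, 772]) cube([262, 46, 32]);
translate([260, 355, 1072]) cube([262, 46, 32]);
translate([260, 355, 1372]) cube([262, 46, 32]);
translate([260, 355, 1672]) cube([262, 46, 32]);


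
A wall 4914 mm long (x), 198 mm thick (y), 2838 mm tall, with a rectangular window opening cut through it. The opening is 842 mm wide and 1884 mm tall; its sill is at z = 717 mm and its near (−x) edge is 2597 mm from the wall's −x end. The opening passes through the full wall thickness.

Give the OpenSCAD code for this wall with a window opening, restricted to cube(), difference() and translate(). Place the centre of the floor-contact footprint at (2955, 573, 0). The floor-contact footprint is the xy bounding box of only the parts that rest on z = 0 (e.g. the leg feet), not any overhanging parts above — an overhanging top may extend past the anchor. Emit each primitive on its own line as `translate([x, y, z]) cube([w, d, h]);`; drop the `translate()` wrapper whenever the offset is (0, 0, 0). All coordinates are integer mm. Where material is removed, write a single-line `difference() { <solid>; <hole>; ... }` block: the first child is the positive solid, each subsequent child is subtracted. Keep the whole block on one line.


difference() { translate([498, 474, 0]) cube([4914, 198, 2838]); translate([3095, 474, 717]) cube([842, 198, 1884]); }


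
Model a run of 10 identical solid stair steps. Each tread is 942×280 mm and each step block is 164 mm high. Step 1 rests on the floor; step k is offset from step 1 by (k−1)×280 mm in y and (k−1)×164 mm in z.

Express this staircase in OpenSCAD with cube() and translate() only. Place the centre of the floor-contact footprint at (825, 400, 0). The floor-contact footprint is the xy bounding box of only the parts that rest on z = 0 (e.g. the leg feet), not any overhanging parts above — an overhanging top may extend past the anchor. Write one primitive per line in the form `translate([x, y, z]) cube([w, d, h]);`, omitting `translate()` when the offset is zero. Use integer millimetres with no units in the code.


translate([354, 260, 0]) cube([942, 280, 164]);
translate([354, 540, 164]) cube([942, 280, 164]);
translate([354, 820, 328]) cube([942, 280, 164]);
translate([354, 1100, 492]) cube([942, 280, 164]);
translate([354, 1380, 656]) cube([942, 280, 164]);
translate([354, 1660, 820]) cube([942, 280, 164]);
translate([354, 1940, 984]) cube([942, 280, 164]);
translate([354, 2220, 1148]) cube([942, 280, 164]);
translate([354, 2500, 1312]) cube([942, 280, 164]);
translate([354, 2780, 1476]) cube([942, 280, 164]);


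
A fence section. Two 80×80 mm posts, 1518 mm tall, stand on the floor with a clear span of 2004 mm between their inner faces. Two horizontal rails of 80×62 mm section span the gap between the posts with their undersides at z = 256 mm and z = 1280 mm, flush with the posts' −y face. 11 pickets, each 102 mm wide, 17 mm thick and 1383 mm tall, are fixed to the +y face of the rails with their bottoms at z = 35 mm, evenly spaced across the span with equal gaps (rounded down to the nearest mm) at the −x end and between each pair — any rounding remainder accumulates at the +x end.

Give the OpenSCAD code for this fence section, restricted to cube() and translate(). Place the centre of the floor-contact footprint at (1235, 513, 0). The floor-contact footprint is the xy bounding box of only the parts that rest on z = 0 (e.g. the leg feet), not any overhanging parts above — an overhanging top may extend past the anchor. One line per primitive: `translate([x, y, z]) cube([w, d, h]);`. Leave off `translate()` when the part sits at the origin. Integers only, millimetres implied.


translate([153, 473, 0]) cube([80, 80, 1518]);
translate([2237, 473, 0]) cube([80, 80, 1518]);
translate([233, 473, 256]) cube([2004, 80, 62]);
translate([233, 473, 1280]) cube([2004, 80, 62]);
translate([306, 553, 35]) cube([102, 17, 1383]);
translate([481, 553, 35]) cube([102, 17, 1383]);
translate([656, 553, 35]) cube([102, 17, 1383]);
translate([831, 553, 35]) cube([102, 17, 1383]);
translate([1006, 553, 35]) cube([102, 17, 1383]);
translate([1181, 553, 35]) cube([102, 17, 1383]);
translate([1356, 553, 35]) cube([102, 17, 1383]);
translate([1531, 553, 35]) cube([102, 17, 1383]);
translate([1706, 553, 35]) cube([102, 17, 1383]);
translate([1881, 553, 35]) cube([102, 17, 1383]);
translate([2056, 553, 35]) cube([102, 17, 1383]);


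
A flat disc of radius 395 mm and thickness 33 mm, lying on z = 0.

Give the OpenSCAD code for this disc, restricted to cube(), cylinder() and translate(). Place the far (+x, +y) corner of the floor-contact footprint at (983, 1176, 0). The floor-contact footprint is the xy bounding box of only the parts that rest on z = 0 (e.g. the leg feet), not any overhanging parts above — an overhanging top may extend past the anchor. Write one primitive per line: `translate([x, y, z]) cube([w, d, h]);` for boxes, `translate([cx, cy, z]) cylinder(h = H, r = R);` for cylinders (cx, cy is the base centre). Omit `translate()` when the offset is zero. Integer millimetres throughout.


translate([588, 781, 0]) cylinder(h = 33, r = 395);


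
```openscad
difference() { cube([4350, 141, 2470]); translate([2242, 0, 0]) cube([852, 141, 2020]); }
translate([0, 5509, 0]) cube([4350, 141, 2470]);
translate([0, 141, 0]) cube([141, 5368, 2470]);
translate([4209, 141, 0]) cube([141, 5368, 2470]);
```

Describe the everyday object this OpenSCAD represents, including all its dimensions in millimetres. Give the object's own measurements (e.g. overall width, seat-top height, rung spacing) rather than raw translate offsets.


A single room: four walls, each 2470 mm tall and 141 mm thick, enclosing an outside footprint 4350×5650 mm (x × y), no floor or roof. The front and back walls (−y and +y sides) run the full x-width; the side walls fit between their inner faces. A door opening 852 mm wide and 2020 mm tall is cut through the front wall from the floor up, its −x edge 2242 mm from the wall's −x end.


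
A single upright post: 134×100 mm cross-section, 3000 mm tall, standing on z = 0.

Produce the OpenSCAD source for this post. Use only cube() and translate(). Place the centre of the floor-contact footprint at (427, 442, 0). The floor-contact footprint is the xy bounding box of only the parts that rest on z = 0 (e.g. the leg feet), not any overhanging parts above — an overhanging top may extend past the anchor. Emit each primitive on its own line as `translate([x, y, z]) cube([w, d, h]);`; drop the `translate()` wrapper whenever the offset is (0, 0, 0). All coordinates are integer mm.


translate([360, 392, 0]) cube([134, 100, 3000]);


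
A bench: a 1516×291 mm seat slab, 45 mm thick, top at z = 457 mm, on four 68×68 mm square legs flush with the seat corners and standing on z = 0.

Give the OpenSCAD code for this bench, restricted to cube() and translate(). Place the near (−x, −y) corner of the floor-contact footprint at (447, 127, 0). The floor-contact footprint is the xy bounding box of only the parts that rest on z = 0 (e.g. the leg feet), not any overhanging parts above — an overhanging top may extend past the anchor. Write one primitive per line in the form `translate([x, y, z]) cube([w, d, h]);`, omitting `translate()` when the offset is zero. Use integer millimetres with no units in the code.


translate([447, 127, 412]) cube([1516, 291, 45]);
translate([447, 127, 0]) cube([68, 68, 412]);
translate([447, 350, 0]) cube([68, 68, 412]);
translate([1895, 127, 0]) cube([68, 68, 412]);
translate([1895, 350, 0]) cube([68, 68, 412]);


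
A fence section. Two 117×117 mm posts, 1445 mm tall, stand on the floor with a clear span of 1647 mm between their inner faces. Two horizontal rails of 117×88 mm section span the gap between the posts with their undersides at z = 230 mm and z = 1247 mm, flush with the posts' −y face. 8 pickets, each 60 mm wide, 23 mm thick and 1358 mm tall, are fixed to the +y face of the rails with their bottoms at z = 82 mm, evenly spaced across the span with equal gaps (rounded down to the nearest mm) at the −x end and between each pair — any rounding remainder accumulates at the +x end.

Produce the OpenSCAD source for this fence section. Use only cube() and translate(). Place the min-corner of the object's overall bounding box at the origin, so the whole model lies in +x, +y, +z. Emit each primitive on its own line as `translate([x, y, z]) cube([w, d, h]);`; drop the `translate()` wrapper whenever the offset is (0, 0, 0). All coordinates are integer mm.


cube([117, 117, 1445]);
translate([1764, 0, 0]) cube([117, 117, 1445]);
translate([117, 0, 230]) cube([1647, 117, 88]);
translate([117, 0, 1247]) cube([1647, 117, 88]);
translate([246, 117, 82]) cube([60, 23, 1358]);
translate([435, 117, 82]) cube([60, 23, 1358]);
translate([624, 117, 82]) cube([60, 23, 1358]);
translate([813, 117, 82]) cube([60, 23, 1358]);
translate([1002, 117, 82]) cube([60, 23, 1358]);
translate([1191, 117, 82]) cube([60, 23, 1358]);
translate([1380, 117, 82]) cube([60, 23, 1358]);
translate([1569, 117, 82]) cube([60, 23, 1358]);


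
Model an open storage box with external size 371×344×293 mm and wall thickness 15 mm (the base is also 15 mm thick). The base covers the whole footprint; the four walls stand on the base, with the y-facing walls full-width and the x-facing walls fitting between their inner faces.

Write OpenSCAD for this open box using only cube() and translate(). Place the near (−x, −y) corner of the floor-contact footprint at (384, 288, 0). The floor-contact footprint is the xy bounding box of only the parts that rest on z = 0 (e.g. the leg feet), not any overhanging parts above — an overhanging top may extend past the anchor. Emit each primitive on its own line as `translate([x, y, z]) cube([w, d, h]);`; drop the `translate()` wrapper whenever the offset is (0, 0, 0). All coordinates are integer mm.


translate([384, 288, 0]) cube([371, 344, 15]);
translate([384, 288, 15]) cube([371, 15, 278]);
translate([384, 617, 15]) cube([371, 15, 278]);
translate([384, 303, 15]) cube([15, 314, 278]);
translate([740, 303, 15]) cube([15, 314, 278]);


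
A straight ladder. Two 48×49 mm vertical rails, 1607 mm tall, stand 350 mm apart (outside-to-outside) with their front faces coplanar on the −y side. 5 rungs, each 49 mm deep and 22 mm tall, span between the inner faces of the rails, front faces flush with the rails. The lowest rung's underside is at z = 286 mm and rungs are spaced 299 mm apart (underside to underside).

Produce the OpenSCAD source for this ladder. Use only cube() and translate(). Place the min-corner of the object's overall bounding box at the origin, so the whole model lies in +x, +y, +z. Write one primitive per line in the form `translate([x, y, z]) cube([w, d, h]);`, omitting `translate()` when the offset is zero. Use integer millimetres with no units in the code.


cube([48, 49, 1607]);
translate([302, 0, 0]) cube([48, 49, 1607]);
translate([48, 0, 286]) cube([254, 49, 22]);
translate([48, 0, 585]) cube([254, 49, 22]);
translate([48, 0, 884]) cube([254, 49, 22]);
translate([48, 0, 1183]) cube([254, 49, 22]);
translate([48, 0, 1482]) cube([254, 49, 22]);


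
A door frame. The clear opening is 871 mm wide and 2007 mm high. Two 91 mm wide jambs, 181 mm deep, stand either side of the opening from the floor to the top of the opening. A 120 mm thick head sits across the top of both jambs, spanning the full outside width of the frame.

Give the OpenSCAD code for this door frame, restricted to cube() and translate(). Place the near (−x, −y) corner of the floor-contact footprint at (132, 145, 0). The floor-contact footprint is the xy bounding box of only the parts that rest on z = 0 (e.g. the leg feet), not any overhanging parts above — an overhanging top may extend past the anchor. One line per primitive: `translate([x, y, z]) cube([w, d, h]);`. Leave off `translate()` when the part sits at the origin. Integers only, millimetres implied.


translate([132, 145, 0]) cube([91, 181, 2007]);
translate([1094, 145, 0]) cube([91, 181, 2007]);
translate([132, 145, 2007]) cube([1053, 181, 120]);


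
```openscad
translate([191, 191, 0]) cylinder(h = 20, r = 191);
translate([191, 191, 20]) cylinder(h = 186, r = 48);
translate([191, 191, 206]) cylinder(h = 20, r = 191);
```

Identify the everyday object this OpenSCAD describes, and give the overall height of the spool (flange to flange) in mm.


A spool. The overall height is 226 mm.

Three coaxial cylinders, large–small–large — a spool. Two 20 mm flanges and a 186 mm core give 20 + 186 + 20 = 226 mm.


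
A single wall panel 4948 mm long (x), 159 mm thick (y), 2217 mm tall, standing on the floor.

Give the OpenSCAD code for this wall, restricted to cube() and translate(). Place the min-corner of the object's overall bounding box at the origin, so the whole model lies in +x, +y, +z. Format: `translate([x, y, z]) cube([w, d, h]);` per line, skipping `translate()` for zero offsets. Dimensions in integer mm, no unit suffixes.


cube([4948, 159, 2217]);


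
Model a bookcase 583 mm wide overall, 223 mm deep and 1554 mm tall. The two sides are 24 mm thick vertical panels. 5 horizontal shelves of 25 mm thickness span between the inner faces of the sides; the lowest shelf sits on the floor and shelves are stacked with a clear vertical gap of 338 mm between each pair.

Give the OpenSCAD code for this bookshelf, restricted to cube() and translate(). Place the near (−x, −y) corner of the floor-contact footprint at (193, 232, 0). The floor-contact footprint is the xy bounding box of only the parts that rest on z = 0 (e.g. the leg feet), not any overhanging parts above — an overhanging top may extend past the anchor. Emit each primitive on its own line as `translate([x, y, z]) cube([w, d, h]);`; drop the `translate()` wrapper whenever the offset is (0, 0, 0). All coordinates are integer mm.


translate([193, 232, 0]) cube([24, 223, 1554]);
translate([752, 232, 0]) cube([24, 223, 1554]);
translate([217, 232, 0]) cube([535, 223, 25]);
translate([217, 232, 363]) cube([535, 223, 25]);
translate([217, 232, 726]) cube([535, 223, 25]);
translate([217, 232, 1089]) cube([535, 223, 25]);
translate([217, 232, 1452]) cube([535, 223, 25]);


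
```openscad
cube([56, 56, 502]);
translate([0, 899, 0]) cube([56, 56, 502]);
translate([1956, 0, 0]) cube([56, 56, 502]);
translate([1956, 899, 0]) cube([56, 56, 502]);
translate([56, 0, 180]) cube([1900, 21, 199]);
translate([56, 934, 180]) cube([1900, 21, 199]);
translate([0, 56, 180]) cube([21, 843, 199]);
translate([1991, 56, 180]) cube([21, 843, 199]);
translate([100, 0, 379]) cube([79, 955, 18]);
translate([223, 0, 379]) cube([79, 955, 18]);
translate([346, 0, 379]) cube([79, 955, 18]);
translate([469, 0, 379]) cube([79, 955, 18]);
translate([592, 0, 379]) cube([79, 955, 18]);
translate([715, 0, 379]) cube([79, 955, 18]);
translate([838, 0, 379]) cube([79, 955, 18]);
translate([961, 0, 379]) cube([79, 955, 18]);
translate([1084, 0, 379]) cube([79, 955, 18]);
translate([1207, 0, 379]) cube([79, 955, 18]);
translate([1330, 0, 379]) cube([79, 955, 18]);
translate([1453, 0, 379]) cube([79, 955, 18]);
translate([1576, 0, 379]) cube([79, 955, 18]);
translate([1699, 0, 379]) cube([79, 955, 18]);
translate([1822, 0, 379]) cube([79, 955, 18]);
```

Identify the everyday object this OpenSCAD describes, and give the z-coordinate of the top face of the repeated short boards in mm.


A bed frame. The slat-top height is 397 mm.

Four posts, four rails, and a row of slats — a bed frame. Slats sit on the rails at z = 180 + 199 = 379; with slat thickness 18, the top is 397 mm.


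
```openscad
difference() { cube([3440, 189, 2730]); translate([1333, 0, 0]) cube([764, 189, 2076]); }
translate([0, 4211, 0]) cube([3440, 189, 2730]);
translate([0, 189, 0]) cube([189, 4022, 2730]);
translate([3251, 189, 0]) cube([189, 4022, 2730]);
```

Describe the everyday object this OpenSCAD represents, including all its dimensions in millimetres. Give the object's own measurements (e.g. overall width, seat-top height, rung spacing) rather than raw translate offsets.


A single room: four walls, each 2730 mm tall and 189 mm thick, enclosing an outside footprint 3440×4400 mm (x × y), no floor or roof. The front and back walls (−y and +y sides) run the full x-width; the side walls fit between their inner faces. A door opening 764 mm wide and 2076 mm tall is cut through the front wall from the floor up, its −x edge 1333 mm from the wall's −x end.


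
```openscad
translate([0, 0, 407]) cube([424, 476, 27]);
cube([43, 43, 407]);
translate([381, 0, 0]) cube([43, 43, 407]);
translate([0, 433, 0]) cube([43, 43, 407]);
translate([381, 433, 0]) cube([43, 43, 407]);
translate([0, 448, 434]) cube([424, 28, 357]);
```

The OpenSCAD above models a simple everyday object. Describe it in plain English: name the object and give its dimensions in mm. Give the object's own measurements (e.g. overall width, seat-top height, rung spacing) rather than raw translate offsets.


A chair. The seat is a 424×476×27 mm slab with its top at z = 434 mm, on four 43×43 mm corner legs (flush with the seat edges, standing on z = 0). A flat backrest 28 mm thick, 357 mm tall, spans the full seat width and rises from the seat top along its +y edge, rear face flush with the rear of the seat.


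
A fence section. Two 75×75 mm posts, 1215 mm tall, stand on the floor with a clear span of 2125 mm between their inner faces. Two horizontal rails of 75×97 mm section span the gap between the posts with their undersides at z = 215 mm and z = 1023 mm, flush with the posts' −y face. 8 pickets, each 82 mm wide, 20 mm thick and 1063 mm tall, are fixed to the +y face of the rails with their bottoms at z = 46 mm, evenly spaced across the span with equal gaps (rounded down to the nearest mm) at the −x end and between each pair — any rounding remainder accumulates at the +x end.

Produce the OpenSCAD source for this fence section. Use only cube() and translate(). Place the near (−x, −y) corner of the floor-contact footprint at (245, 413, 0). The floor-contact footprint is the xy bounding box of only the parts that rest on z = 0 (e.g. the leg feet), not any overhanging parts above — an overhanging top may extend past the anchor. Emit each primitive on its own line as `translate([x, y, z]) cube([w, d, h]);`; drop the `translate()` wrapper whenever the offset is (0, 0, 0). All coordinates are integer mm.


translate([245, 413, 0]) cube([75, 75, 1215]);
translate([2445, 413, 0]) cube([75, 75, 1215]);
translate([320, 413, 215]) cube([2125, 75, 97]);
translate([320, 413, 1023]) cube([2125, 75, 97]);
translate([483, 488, 46]) cube([82, 20, 1063]);
translate([728, 488, 46]) cube([82, 20, 1063]);
translate([973, 488, 46]) cube([82, 20, 1063]);
translate([1218, 488, 46]) cube([82, 20, 1063]);
translate([1463, 488, 46]) cube([82, 20, 1063]);
translate([1708, 488, 46]) cube([82, 20, 1063]);
translate([1953, 488, 46]) cube([82, 20, 1063]);
translate([2198, 488, 46]) cube([82, 20, 1063]);


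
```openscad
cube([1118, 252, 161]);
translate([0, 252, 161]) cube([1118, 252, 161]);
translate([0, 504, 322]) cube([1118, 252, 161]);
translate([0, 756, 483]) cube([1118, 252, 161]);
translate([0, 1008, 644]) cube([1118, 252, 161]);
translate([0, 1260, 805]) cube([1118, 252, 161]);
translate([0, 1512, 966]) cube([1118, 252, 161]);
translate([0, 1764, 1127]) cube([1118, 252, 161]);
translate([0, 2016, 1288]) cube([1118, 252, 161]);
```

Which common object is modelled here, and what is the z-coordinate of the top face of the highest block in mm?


A staircase. The total rise is 1449 mm.

9 identical blocks, each offset up and back from the previous — a staircase. Each step is 161 mm tall and there are 9 of them, so the total rise is 9 × 161 = 1449 mm.


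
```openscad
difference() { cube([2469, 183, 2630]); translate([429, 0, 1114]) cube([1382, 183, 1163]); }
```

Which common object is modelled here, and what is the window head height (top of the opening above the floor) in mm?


A wall with a window opening. The window head height is 2277 mm.

A wall with a rectangular opening subtracted — a window. Sill at z = 1114, opening 1163 mm tall, so the head is at 1114 + 1163 = 2277 mm.


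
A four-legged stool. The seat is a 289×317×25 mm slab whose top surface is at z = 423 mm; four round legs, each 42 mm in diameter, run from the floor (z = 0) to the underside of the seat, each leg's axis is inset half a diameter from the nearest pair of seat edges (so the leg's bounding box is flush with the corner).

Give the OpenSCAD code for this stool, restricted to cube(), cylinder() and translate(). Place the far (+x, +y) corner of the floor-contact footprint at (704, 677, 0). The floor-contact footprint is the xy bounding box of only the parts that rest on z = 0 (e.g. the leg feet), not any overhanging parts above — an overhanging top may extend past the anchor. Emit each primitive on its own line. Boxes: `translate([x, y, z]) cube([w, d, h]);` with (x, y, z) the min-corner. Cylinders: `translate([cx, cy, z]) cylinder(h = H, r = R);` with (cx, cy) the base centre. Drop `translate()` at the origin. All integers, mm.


// leg_h = 423 - 25 = 398
translate([415, 360, 398]) cube([289, 317, 25]);
translate([436, 381, 0]) cylinder(h = 398, r = 21);
translate([683, 381, 0]) cylinder(h = 398, r = 21);
translate([436, 656, 0]) cylinder(h = 398, r = 21);
translate([683, 656, 0]) cylinder(h = 398, r = 21);


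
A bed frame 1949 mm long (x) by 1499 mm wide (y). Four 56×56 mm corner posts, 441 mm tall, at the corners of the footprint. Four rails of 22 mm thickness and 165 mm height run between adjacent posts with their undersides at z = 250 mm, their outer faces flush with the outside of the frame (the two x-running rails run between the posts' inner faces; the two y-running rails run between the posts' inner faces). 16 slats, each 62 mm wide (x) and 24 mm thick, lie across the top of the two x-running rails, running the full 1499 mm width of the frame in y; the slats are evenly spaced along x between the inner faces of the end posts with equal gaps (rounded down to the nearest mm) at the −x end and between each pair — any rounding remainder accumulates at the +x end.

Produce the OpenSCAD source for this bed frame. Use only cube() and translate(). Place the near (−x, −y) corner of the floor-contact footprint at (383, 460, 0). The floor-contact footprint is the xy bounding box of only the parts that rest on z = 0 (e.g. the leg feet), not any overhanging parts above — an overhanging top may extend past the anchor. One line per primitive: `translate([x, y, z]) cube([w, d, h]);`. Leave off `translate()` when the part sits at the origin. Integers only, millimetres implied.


translate([383, 460, 0]) cube([56, 56, 441]);
translate([383, 1903, 0]) cube([56, 56, 441]);
translate([2276, 460, 0]) cube([56, 56, 441]);
translate([2276, 1903, 0]) cube([56, 56, 441]);
translate([439, 460, 250]) cube([1837, 22, 165]);
translate([439, 1937, 250]) cube([1837, 22, 165]);
translate([383, 516, 250]) cube([22, 1387, 165]);
translate([2310, 516, 250]) cube([22, 1387, 165]);
translate([488, 460, 415]) cube([62, 1499, 24]);
translate([599, 460, 415]) cube([62, 1499, 24]);
translate([710, 460, 415]) cube([62, 1499, 24]);
translate([821, 460, 415]) cube([62, 1499, 24]);
translate([932, 460, 415]) cube([62, 1499, 24]);
translate([1043, 460, 415]) cube([62, 1499, 24]);
translate([1154, 460, 415]) cube([62, 1499, 24]);
translate([1265, 460, 415]) cube([62, 1499, 24]);
translate([1376, 460, 415]) cube([62, 1499, 24]);
translate([1487, 460, 415]) cube([62, 1499, 24]);
translate([1598, 460, 415]) cube([62, 1499, 24]);
translate([1709, 460, 415]) cube([62, 1499, 24]);
translate([1820, 460, 415]) cube([62, 1499, 24]);
translate([1931, 460, 415]) cube([62, 1499, 24]);
translate([2042, 460, 415]) cube([62, 1499, 24]);
translate([2153, 460, 415]) cube([62, 1499, 24]);


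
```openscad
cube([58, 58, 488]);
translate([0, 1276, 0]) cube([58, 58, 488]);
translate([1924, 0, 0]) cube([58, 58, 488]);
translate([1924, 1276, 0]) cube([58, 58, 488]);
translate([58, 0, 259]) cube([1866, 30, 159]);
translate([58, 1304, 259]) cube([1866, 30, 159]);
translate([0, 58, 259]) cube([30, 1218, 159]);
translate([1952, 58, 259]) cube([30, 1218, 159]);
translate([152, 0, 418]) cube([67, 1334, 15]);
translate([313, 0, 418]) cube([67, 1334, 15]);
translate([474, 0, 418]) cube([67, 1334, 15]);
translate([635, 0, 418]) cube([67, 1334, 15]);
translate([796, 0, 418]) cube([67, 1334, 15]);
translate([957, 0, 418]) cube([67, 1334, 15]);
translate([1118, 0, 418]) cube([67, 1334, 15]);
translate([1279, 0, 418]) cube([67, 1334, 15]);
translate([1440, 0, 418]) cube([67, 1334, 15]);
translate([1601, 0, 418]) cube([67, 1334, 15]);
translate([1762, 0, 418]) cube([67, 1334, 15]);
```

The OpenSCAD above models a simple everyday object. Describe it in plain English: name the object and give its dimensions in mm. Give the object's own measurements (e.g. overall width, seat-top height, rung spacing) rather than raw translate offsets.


A bed frame 1982 mm long (x) by 1334 mm wide (y). Four 58×58 mm corner posts, 488 mm tall, at the corners of the footprint. Four rails of 30 mm thickness and 159 mm height run between adjacent posts with their undersides at z = 259 mm, their outer faces flush with the outside of the frame (the two x-running rails run between the posts' inner faces; the two y-running rails run between the posts' inner faces). 11 slats, each 67 mm wide (x) and 15 mm thick, lie across the top of the two x-running rails, running the full 1334 mm width of the frame in y; along x they sit between the end posts with a 94 mm gap after the −x posts and between neighbouring slats, leaving 95 mm before the +x posts.


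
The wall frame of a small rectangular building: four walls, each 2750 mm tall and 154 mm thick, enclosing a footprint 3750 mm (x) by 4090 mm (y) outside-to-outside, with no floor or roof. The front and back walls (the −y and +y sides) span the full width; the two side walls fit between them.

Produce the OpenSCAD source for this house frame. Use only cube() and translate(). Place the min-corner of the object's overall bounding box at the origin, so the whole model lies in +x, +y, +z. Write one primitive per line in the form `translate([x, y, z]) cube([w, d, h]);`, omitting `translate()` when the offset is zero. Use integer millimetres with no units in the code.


cube([3750, 154, 2750]);
translate([0, 3936, 0]) cube([3750, 154, 2750]);
translate([0, 154, 0]) cube([154, 3782, 2750]);
translate([3596, 154, 0]) cube([154, 3782, 2750]);


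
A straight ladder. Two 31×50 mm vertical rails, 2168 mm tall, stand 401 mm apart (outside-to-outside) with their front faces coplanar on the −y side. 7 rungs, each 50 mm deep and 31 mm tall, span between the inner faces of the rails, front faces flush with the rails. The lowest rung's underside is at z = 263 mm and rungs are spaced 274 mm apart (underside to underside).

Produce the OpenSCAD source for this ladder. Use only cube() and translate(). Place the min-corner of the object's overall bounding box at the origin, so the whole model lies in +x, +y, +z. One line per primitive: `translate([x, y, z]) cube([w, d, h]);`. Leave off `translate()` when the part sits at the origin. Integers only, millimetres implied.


cube([31, 50, 2168]);
translate([370, 0, 0]) cube([31, 50, 2168]);
translate([31, 0, 263]) cube([339, 50, 31]);
translate([31, 0, 537]) cube([339, 50, 31]);
translate([31, 0, 811]) cube([339, 50, 31]);
translate([31, 0, 1085]) cube([339, 50, 31]);
translate([31, 0, 1359]) cube([339, 50, 31]);
translate([31, 0, 1633]) cube([339, 50, 31]);
translate([31, 0, 1907]) cube([339, 50, 31]);


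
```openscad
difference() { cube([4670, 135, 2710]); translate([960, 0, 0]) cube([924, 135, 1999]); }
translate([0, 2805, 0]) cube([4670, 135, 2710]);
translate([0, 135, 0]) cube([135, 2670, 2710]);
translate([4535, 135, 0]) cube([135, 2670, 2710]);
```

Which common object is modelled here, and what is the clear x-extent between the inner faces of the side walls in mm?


A single room. The interior width is 4400 mm.

Four walls enclosing a rectangle with a door in the front wall — a room. Outside width 4670 minus two 135 mm walls gives 4400 mm.


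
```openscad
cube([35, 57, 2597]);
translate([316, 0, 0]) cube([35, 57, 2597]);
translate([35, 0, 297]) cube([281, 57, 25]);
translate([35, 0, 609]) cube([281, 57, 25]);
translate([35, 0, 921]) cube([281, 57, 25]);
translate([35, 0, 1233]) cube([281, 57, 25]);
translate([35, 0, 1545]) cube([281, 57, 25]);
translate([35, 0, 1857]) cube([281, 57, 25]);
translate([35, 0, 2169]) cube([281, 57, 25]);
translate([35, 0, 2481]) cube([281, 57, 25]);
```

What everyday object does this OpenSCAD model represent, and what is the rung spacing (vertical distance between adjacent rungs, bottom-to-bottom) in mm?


A ladder. The rung spacing is 312 mm.

Two tall 35×57 posts with 8 short bars between them — a ladder. Adjacent rungs sit at z = 297 and z = 609, so the spacing is 609 − 297 = 312 mm.


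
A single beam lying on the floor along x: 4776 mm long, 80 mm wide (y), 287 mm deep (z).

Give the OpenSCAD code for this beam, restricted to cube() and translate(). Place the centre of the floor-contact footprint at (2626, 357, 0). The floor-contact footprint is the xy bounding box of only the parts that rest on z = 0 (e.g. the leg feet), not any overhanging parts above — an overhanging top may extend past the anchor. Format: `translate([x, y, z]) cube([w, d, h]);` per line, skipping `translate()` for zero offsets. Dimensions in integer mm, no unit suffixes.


translate([238, 317, 0]) cube([4776, 80, 287]);


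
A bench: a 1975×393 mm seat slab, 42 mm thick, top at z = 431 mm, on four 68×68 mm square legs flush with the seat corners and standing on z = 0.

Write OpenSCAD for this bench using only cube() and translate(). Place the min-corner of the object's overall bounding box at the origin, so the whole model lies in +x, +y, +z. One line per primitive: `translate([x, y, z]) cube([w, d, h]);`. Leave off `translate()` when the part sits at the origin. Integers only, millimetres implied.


translate([0, 0, 389]) cube([1975, 393, 42]);
cube([68, 68, 389]);
translate([0, 325, 0]) cube([68, 68, 389]);
translate([1907, 0, 0]) cube([68, 68, 389]);
translate([1907, 325, 0]) cube([68, 68, 389]);
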